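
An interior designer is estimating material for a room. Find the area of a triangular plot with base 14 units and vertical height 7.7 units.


Shape: triangle
Base b = 14 units, Height h = 7.7 units
Formula: A = (1/2) * b * h
A = 0.5 * 14 * 7.7
A = 0.5 * 107.8
A = 53.9
53.9 units^2


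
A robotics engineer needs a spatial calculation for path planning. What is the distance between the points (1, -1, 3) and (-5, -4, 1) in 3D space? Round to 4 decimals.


3D distance between two points
P1 = (1, -1, 3), P2 = (-5, -4, 1)
Formula: d = sqrt((x2-x1)^2 + (y2-y1)^2 + (z2-z1)^2)
dx = -5 - 1 = -6
dy = -4 - -1 = -3
dz = 1 - 3 = -2
dx^2 + dy^2 + dz^2 = 36 + 9 + 4 = 49
d = sqrt(49)
d = 7.0
7 units


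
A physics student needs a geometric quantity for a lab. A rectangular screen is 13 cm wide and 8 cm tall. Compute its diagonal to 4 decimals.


Shape: rectangle (diagonal via Pythagoras)
Sides: 13 cm and 8 cm
Formula: d = sqrt(l^2 + w^2)
l^2 = 169, w^2 = 64
l^2 + w^2 = 233
d = sqrt(233)
d = 15.2643
15.2643 cm


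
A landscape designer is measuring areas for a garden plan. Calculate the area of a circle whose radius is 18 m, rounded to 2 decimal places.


Shape: circle
Radius r = 18 m
Formula: A = pi * r^2
r^2 = 18^2 = 324
A = pi * 324
A = 1017.88
1017.88 m^2


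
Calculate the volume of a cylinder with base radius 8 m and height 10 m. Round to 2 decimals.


Shape: cylinder
Radius r = 8 m, Height h = 10 m
Formula: V = pi * r^2 * h
r^2 = 64
V = pi * 64 * 10
V = 640 * pi
V = 2010.62
2010.62 m^3


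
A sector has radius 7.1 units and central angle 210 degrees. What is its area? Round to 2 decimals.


Shape: circular sector
Radius r = 7.1 units, Angle = 210 degrees
Formula: A = (angle/360) * pi * r^2
r^2 = 50.41
Fraction of circle = 210/360
A = (210/360) * pi * 50.41
A = 29.405833 * pi
A = 92.38
92.38 units^2


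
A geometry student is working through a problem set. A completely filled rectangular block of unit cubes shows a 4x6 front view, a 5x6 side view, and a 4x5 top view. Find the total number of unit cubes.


Orthographic views of a solid rectangular block:
Front view 4 x 6 -> length = 4, height = 6
Side view 5 x 6 -> width = 5, height = 6 (consistent)
Top view 4 x 5 -> confirms length = 4, width = 5
The block is 4 x 5 x 6.
Total unit cubes = 4 * 5 * 6 = 120
120 unit cubes


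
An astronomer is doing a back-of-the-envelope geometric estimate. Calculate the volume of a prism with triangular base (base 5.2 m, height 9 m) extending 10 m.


Shape: triangular prism
Triangle base = 5.2 m, triangle height = 9 m, prism length L = 10 m
Formula: V = (1/2 * b * h_tri) * L
Cross-section area = 0.5 * 5.2 * 9 = 23.4
V = 23.4 * 10
V = 234
234 m^3


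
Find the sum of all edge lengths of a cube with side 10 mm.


Shape: cube
Side s = 10 mm
A cube has 12 edges, all equal.
Formula: total edge length = 12 * s
Total = 12 * 10
Total = 120
120 mm


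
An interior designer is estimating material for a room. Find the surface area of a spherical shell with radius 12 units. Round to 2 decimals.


Shape: sphere
Radius r = 12 units
Formula: SA = 4 * pi * r^2
r^2 = 144
SA = 4 * pi * 144
SA = 576 * pi
SA = 1809.56
1809.56 units^2


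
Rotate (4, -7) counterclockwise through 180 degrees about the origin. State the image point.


Transformation: rotation about the origin
Original point: (4, -7)
Rule for 180 deg: (x, y) -> (-x, -y)
Apply: (4, -7) -> (-4, 7)
(-4, 7)


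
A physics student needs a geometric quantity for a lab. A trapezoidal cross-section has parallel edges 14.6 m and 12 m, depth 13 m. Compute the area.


Shape: trapezoid
Parallel sides a = 14.6 m, b = 12 m; Height h = 13 m
Formula: A = (a + b) * h / 2
a + b = 14.6 + 12 = 26.6
A = 26.6 * 13 / 2
A = 345.8 / 2
A = 172.9
172.9 m^2


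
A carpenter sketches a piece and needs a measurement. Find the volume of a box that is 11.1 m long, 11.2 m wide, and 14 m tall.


Shape: rectangular prism
l = 11.1 m, w = 11.2 m, h = 14 m
Formula: V = l * w * h
V = 11.1 * 11.2 * 14
V = 124.32 * 14
V = 1740.48
1740.48 m^3


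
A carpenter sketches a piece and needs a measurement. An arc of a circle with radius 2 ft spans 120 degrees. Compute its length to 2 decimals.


Shape: circular arc
Radius r = 2 ft, Angle = 120 degrees
Formula: L = (angle/360) * 2 * pi * r
2 * pi * r = 4 * pi
L = (120/360) * 4 * pi
L = 1.333333 * pi
L = 4.19
4.19 ft


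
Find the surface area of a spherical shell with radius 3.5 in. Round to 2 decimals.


Shape: sphere
Radius r = 3.5 in
Formula: SA = 4 * pi * r^2
r^2 = 12.25
SA = 4 * pi * 12.25
SA = 49 * pi
SA = 153.94
153.94 in^2


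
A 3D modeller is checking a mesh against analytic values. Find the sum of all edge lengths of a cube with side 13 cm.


Shape: cube
Side s = 13 cm
A cube has 12 edges, all equal.
Formula: total edge length = 12 * s
Total = 12 * 13
Total = 156
156 cm


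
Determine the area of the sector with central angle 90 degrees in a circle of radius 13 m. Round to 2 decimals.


Shape: circular sector
Radius r = 13 m, Angle = 90 degrees
Formula: A = (angle/360) * pi * r^2
r^2 = 169
Fraction of circle = 90/360
A = (90/360) * pi * 169
A = 42.25 * pi
A = 132.73
132.73 m^2


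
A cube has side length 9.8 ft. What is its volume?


Shape: cube
Side s = 9.8 ft
Formula: V = s^3
V = 9.8 * 9.8 * 9.8
V = 96.04 * 9.8
V = 941.192
941.192 ft^3


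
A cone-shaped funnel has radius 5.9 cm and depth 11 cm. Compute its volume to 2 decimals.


Shape: cone
Radius r = 5.9 cm, Height h = 11 cm
Formula: V = (1/3) * pi * r^2 * h
r^2 = 34.81
pi * r^2 * h = pi * 34.81 * 11 = 382.91 * pi
V = 382.91 * pi / 3
V = 400.98
400.98 cm^3


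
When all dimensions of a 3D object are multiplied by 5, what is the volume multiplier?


Linear scale factor k = 5
Rule: under a linear scaling by k, volumes scale by k^3.
k^3 = 5 * 5 * 5
k^3 = 25 * 5
k^3 = 125
Volume scales by a factor of 125.
125 (dimensionless)


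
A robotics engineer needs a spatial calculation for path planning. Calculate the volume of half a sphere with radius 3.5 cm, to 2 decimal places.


Shape: hemisphere (half of a sphere)
Radius r = 3.5 cm
Formula: V = (1/2) * (4/3) * pi * r^3 = (2/3) * pi * r^3
r^3 = 42.875
(2/3) * 42.875 = 28.583333
V = 28.583333 * pi
V = 89.8
89.8 cm^3


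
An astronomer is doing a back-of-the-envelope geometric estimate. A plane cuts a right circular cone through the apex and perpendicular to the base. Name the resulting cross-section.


Solid: right circular cone
Cutting plane: through the apex and perpendicular to the base
Visualize the intersection of the plane with the solid's surface.
The boundary of the cut region is a isosceles triangle.
isosceles triangle


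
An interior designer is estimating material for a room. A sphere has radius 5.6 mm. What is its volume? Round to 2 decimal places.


Shape: sphere
Radius r = 5.6 mm
Formula: V = (4/3) * pi * r^3
r^3 = 175.616
(4/3) * 175.616 = 234.154667
V = 234.154667 * pi
V = 735.62
735.62 mm^3


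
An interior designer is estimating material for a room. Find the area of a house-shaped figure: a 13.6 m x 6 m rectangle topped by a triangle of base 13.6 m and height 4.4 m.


Composite shape: rectangle + triangle
Rectangle area = 13.6 * 6 = 81.6
Triangle area = 0.5 * 13.6 * 4.4 = 29.92
Total = 81.6 + 29.92
Total = 111.52
111.52 m^2


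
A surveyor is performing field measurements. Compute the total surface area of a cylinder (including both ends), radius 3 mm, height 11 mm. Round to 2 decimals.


Shape: closed cylinder
Radius r = 3 mm, Height h = 11 mm
Formula: SA = 2*pi*r^2 + 2*pi*r*h = 2*pi*r*(r + h)
r + h = 14
2 * r * (r + h) = 2 * 3 * 14 = 84
SA = 84 * pi
SA = 263.89
263.89 mm^2


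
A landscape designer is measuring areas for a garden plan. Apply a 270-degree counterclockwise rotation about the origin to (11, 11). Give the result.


Transformation: rotation about the origin
Original point: (11, 11)
Rule for 270 deg counterclockwise: (x, y) -> (y, -x)
Apply: (11, 11) -> (11, -11)
(11, -11)


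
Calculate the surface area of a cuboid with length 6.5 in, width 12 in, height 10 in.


Shape: rectangular prism
l = 6.5 in, w = 12 in, h = 10 in
Formula: SA = 2(lw + lh + wh)
lw = 78, lh = 65, wh = 120
lw + lh + wh = 263
SA = 2 * 263
SA = 526
526 in^2


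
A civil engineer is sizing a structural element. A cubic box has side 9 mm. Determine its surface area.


Shape: cube
Side s = 9 mm
A cube has 6 square faces.
Formula: SA = 6 * s^2
s^2 = 81
SA = 6 * 81
SA = 486
486 mm^2


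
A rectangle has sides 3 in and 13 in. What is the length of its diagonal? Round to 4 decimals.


Shape: rectangle (diagonal via Pythagoras)
Sides: 3 in and 13 in
Formula: d = sqrt(l^2 + w^2)
l^2 = 9, w^2 = 169
l^2 + w^2 = 178
d = sqrt(178)
d = 13.3417
13.3417 in


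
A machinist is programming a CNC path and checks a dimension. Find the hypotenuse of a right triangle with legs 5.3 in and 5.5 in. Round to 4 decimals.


Shape: right triangle
Legs a = 5.3 in, b = 5.5 in
Formula: c = sqrt(a^2 + b^2)
a^2 = 28.09, b^2 = 30.25
a^2 + b^2 = 58.34
c = sqrt(58.34)
c = 7.6381
7.6381 in


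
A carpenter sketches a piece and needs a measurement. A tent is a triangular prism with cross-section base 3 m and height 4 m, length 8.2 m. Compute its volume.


Shape: triangular prism
Triangle base = 3 m, triangle height = 4 m, prism length L = 8.2 m
Formula: V = (1/2 * b * h_tri) * L
Cross-section area = 0.5 * 3 * 4 = 6
V = 6 * 8.2
V = 49.2
49.2 m^3


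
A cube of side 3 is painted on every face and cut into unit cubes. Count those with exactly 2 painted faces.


Large cube: 3 x 3 x 3, cut into unit cubes.
n = 3, so n - 2 = 1
Cubes with 2 painted faces lie along the edges, excluding corners.
A cube has 12 edges; each contributes (n - 2) = 1 such cubes.
Count = 12 * 1 = 12
12 unit cubes


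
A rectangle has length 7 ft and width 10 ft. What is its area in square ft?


Shape: rectangle
Length l = 7 ft, Width w = 10 ft
Formula: A = l * w
A = 7 * 10
A = 70
70 ft^2


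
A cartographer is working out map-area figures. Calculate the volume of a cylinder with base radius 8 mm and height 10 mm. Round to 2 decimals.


Shape: cylinder
Radius r = 8 mm, Height h = 10 mm
Formula: V = pi * r^2 * h
r^2 = 64
V = pi * 64 * 10
V = 640 * pi
V = 2010.62
2010.62 mm^3


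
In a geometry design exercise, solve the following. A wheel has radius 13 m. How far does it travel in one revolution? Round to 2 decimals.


Shape: circle
Radius r = 13 m
Formula: C = 2 * pi * r
C = 2 * pi * 13
C = 26 * pi
C = 81.68
81.68 m


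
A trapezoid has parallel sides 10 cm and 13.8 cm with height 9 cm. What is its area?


Shape: trapezoid
Parallel sides a = 10 cm, b = 13.8 cm; Height h = 9 cm
Formula: A = (a + b) * h / 2
a + b = 10 + 13.8 = 23.8
A = 23.8 * 9 / 2
A = 214.2 / 2
A = 107.1
107.1 cm^2


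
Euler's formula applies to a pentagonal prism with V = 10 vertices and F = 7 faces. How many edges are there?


Polyhedron: pentagonal prism
Euler's formula for convex polyhedra: V - E + F = 2
Given: V = 10 vertices and F = 7 faces
Solve for E:
E = V + F - 2 = 10 + 7 - 2 = 15
15 edges


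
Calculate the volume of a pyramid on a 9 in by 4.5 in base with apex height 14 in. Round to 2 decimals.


Shape: rectangular pyramid
Base: 9 in x 4.5 in, Height h = 14 in
Formula: V = (1/3) * base_area * h
base_area = 9 * 4.5 = 40.5
base_area * h = 40.5 * 14 = 567
V = 567 / 3
V = 189
189 in^3


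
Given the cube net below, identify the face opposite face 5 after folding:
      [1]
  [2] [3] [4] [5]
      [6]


Net: cross layout. Take square 3 as the base (bottom).
Fold the four squares in the horizontal row up around 3: 2 -> left, 4 -> right, 5 wraps to the top.
Fold 1 and 6 up from 3: 1 -> back, 6 -> front.
Opposite pairs are therefore: (1, 6), (2, 4), (3, 5).
Face 5 is opposite face 3.
face 3


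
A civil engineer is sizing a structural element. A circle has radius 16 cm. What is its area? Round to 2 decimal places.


Shape: circle
Radius r = 16 cm
Formula: A = pi * r^2
r^2 = 16^2 = 256
A = pi * 256
A = 804.25
804.25 cm^2


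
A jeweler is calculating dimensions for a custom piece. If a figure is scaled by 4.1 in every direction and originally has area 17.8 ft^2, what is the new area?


Linear scale factor k = 4.1
Original area = 17.8 ft^2
Rule: under a linear scaling by k, areas scale by k^2.
k^2 = 4.1^2 = 16.81
New area = 17.8 * 16.81
New area = 299.218
299.218 ft^2


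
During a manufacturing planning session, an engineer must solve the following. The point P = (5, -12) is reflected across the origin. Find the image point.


Transformation: reflection
Original point: (5, -12)
Rule for reflection through the origin: (x, y) -> (-x, -y)
Apply: (5, -12) -> (-5, 12)
(-5, 12)


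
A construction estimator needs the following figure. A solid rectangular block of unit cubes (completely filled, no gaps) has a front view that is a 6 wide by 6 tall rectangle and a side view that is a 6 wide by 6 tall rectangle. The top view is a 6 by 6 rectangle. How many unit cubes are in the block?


Orthographic views of a solid rectangular block:
Front view 6 x 6 -> length = 6, height = 6
Side view 6 x 6 -> width = 6, height = 6 (consistent)
Top view 6 x 6 -> confirms length = 6, width = 6
The block is 6 x 6 x 6.
Total unit cubes = 6 * 6 * 6 = 216
216 unit cubes


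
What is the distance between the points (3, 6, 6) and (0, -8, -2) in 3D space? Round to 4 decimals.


3D distance between two points
P1 = (3, 6, 6), P2 = (0, -8, -2)
Formula: d = sqrt((x2-x1)^2 + (y2-y1)^2 + (z2-z1)^2)
dx = 0 - 3 = -3
dy = -8 - 6 = -14
dz = -2 - 6 = -8
dx^2 + dy^2 + dz^2 = 9 + 196 + 64 = 269
d = sqrt(269)
d = 16.4012
16.4012 units


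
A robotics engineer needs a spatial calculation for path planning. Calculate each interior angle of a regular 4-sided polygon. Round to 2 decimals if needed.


Shape: regular square (4 sides)
Formula: interior angle = (n - 2) * 180 / n
(n - 2) = 2
(n - 2) * 180 = 360
angle = 360 / 4
angle = 90
90 degrees


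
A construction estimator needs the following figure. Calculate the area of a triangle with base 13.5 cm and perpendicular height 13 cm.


Shape: triangle
Base b = 13.5 cm, Height h = 13 cm
Formula: A = (1/2) * b * h
A = 0.5 * 13.5 * 13
A = 0.5 * 175.5
A = 87.75
87.75 cm^2


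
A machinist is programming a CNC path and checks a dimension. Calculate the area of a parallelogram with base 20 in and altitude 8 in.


Shape: parallelogram
Base b = 20 in, Height h = 8 in
Formula: A = b * h
A = 20 * 8
A = 160
160 in^2


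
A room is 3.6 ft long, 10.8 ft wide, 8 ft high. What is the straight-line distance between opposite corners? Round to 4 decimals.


Shape: rectangular box (space diagonal)
l = 3.6 ft, w = 10.8 ft, h = 8 ft
Visualize: the diagonal of the base, then a right triangle with that diagonal and the height.
Formula: d = sqrt(l^2 + w^2 + h^2)
l^2 + w^2 + h^2 = 12.96 + 116.64 + 64 = 193.6
d = sqrt(193.6)
d = 13.914
13.914 ft


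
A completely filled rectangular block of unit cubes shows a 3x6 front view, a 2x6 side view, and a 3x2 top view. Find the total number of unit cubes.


Orthographic views of a solid rectangular block:
Front view 3 x 6 -> length = 3, height = 6
Side view 2 x 6 -> width = 2, height = 6 (consistent)
Top view 3 x 2 -> confirms length = 3, width = 2
The block is 3 x 2 x 6.
Total unit cubes = 3 * 2 * 6 = 36
36 unit cubes


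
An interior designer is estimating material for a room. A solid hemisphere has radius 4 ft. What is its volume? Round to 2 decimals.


Shape: hemisphere (half of a sphere)
Radius r = 4 ft
Formula: V = (1/2) * (4/3) * pi * r^3 = (2/3) * pi * r^3
r^3 = 64
(2/3) * 64 = 42.666667
V = 42.666667 * pi
V = 134.04
134.04 ft^3


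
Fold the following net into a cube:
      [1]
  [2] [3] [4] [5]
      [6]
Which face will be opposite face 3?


Net: cross layout. Take square 3 as the base (bottom).
Fold the four squares in the horizontal row up around 3: 2 -> left, 4 -> right, 5 wraps to the top.
Fold 1 and 6 up from 3: 1 -> back, 6 -> front.
Opposite pairs are therefore: (1, 6), (2, 4), (3, 5).
Face 3 is opposite face 5.
face 5


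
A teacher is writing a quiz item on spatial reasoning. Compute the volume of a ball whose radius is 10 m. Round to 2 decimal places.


Shape: sphere
Radius r = 10 m
Formula: V = (4/3) * pi * r^3
r^3 = 1000
(4/3) * 1000 = 1333.333333
V = 1333.333333 * pi
V = 4188.79
4188.79 m^3


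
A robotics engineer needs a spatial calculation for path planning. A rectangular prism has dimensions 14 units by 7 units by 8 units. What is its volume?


Shape: rectangular prism
l = 14 units, w = 7 units, h = 8 units
Formula: V = l * w * h
V = 14 * 7 * 8
V = 98 * 8
V = 784
784 units^3


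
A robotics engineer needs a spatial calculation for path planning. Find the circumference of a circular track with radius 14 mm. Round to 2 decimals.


Shape: circle
Radius r = 14 mm
Formula: C = 2 * pi * r
C = 2 * pi * 14
C = 28 * pi
C = 87.96
87.96 mm


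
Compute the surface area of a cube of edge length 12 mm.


Shape: cube
Side s = 12 mm
A cube has 6 square faces.
Formula: SA = 6 * s^2
s^2 = 144
SA = 6 * 144
SA = 864
864 mm^2


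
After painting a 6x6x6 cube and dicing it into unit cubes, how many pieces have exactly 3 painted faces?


Large cube: 6 x 6 x 6, cut into unit cubes.
Cubes with 3 painted faces are at the corners. A cube always has 8 corners.
Count = 8
8 unit cubes


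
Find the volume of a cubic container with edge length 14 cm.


Shape: cube
Side s = 14 cm
Formula: V = s^3
V = 14 * 14 * 14
V = 196 * 14
V = 2744
2744 cm^3


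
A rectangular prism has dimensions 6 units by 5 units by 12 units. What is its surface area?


Shape: rectangular prism
l = 6 units, w = 5 units, h = 12 units
Formula: SA = 2(lw + lh + wh)
lw = 30, lh = 72, wh = 60
lw + lh + wh = 162
SA = 2 * 162
SA = 324
324 units^2


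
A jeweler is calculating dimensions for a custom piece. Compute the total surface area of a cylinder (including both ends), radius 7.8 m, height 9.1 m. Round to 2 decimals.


Shape: closed cylinder
Radius r = 7.8 m, Height h = 9.1 m
Formula: SA = 2*pi*r^2 + 2*pi*r*h = 2*pi*r*(r + h)
r + h = 16.9
2 * r * (r + h) = 2 * 7.8 * 16.9 = 263.64
SA = 263.64 * pi
SA = 828.25
828.25 m^2


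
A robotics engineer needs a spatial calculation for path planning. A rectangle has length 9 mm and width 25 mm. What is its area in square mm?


Shape: rectangle
Length l = 9 mm, Width w = 25 mm
Formula: A = l * w
A = 9 * 25
A = 225
225 mm^2


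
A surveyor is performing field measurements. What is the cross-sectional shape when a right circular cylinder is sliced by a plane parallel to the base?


Solid: right circular cylinder
Cutting plane: parallel to the base
Visualize the intersection of the plane with the solid's surface.
The boundary of the cut region is a circle.
circle


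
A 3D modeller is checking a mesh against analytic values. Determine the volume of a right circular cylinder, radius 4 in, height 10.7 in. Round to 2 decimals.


Shape: cylinder
Radius r = 4 in, Height h = 10.7 in
Formula: V = pi * r^2 * h
r^2 = 16
V = pi * 16 * 10.7
V = 171.2 * pi
V = 537.84
537.84 in^3


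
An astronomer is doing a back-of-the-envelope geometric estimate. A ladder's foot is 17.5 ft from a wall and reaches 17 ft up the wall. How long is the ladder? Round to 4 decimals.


Shape: right triangle
Legs a = 17.5 ft, b = 17 ft
Formula: c = sqrt(a^2 + b^2)
a^2 = 306.25, b^2 = 289
a^2 + b^2 = 595.25
c = sqrt(595.25)
c = 24.3977
24.3977 ft


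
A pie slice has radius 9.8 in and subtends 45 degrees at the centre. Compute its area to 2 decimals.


Shape: circular sector
Radius r = 9.8 in, Angle = 45 degrees
Formula: A = (angle/360) * pi * r^2
r^2 = 96.04
Fraction of circle = 45/360
A = (45/360) * pi * 96.04
A = 12.005 * pi
A = 37.71
37.71 in^2


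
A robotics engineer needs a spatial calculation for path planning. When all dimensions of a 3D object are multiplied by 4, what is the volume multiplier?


Linear scale factor k = 4
Rule: under a linear scaling by k, volumes scale by k^3.
k^3 = 4 * 4 * 4
k^3 = 16 * 4
k^3 = 64
Volume scales by a factor of 64.
64 (dimensionless)


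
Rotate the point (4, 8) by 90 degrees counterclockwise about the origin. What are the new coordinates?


Transformation: rotation about the origin
Original point: (4, 8)
Rule for 90 deg counterclockwise: (x, y) -> (-y, x)
Apply: (4, 8) -> (-8, 4)
(-8, 4)


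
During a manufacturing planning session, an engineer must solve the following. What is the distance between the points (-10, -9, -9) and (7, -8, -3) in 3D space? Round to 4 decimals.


3D distance between two points
P1 = (-10, -9, -9), P2 = (7, -8, -3)
Formula: d = sqrt((x2-x1)^2 + (y2-y1)^2 + (z2-z1)^2)
dx = 7 - -10 = 17
dy = -8 - -9 = 1
dz = -3 - -9 = 6
dx^2 + dy^2 + dz^2 = 289 + 1 + 36 = 326
d = sqrt(326)
d = 18.0555
18.0555 units


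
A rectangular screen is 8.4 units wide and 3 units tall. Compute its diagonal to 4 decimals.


Shape: rectangle (diagonal via Pythagoras)
Sides: 8.4 units and 3 units
Formula: d = sqrt(l^2 + w^2)
l^2 = 70.56, w^2 = 9
l^2 + w^2 = 79.56
d = sqrt(79.56)
d = 8.9196
8.9196 units


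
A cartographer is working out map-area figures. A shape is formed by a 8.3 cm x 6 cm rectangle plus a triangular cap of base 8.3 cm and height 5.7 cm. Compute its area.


Composite shape: rectangle + triangle
Rectangle area = 8.3 * 6 = 49.8
Triangle area = 0.5 * 8.3 * 5.7 = 23.655
Total = 49.8 + 23.655
Total = 73.455
73.455 cm^2


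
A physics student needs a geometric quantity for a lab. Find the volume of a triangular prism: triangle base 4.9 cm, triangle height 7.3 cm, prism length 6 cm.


Shape: triangular prism
Triangle base = 4.9 cm, triangle height = 7.3 cm, prism length L = 6 cm
Formula: V = (1/2 * b * h_tri) * L
Cross-section area = 0.5 * 4.9 * 7.3 = 17.885
V = 17.885 * 6
V = 107.31
107.31 cm^3


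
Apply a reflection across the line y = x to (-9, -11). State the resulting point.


Transformation: reflection
Original point: (-9, -11)
Rule for reflection over y = x: (x, y) -> (y, x)
Apply: (-9, -11) -> (-11, -9)
(-11, -9)


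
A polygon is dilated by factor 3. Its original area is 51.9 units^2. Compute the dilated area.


Linear scale factor k = 3
Original area = 51.9 units^2
Rule: under a linear scaling by k, areas scale by k^2.
k^2 = 3^2 = 9
New area = 51.9 * 9
New area = 467.1
467.1 units^2


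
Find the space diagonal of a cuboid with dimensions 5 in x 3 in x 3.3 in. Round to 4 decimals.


Shape: rectangular box (space diagonal)
l = 5 in, w = 3 in, h = 3.3 in
Visualize: the diagonal of the base, then a right triangle with that diagonal and the height.
Formula: d = sqrt(l^2 + w^2 + h^2)
l^2 + w^2 + h^2 = 25 + 9 + 10.89 = 44.89
d = sqrt(44.89)
d = 6.7
6.7 in


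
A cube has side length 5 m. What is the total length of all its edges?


Shape: cube
Side s = 5 m
A cube has 12 edges, all equal.
Formula: total edge length = 12 * s
Total = 12 * 5
Total = 60
60 m


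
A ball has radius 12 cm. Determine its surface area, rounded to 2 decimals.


Shape: sphere
Radius r = 12 cm
Formula: SA = 4 * pi * r^2
r^2 = 144
SA = 4 * pi * 144
SA = 576 * pi
SA = 1809.56
1809.56 cm^2


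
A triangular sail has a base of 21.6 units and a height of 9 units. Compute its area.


Shape: triangle
Base b = 21.6 units, Height h = 9 units
Formula: A = (1/2) * b * h
A = 0.5 * 21.6 * 9
A = 0.5 * 194.4
A = 97.2
97.2 units^2


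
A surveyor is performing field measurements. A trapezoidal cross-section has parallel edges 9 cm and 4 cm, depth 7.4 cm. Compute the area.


Shape: trapezoid
Parallel sides a = 9 cm, b = 4 cm; Height h = 7.4 cm
Formula: A = (a + b) * h / 2
a + b = 9 + 4 = 13
A = 13 * 7.4 / 2
A = 96.2 / 2
A = 48.1
48.1 cm^2


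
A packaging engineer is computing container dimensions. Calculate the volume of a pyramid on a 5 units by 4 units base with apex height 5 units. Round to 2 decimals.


Shape: rectangular pyramid
Base: 5 units x 4 units, Height h = 5 units
Formula: V = (1/3) * base_area * h
base_area = 5 * 4 = 20
base_area * h = 20 * 5 = 100
V = 100 / 3
V = 33.33
33.33 units^3


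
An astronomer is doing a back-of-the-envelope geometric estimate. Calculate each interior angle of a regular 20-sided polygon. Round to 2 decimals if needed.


Shape: regular icosagon (20 sides)
Formula: interior angle = (n - 2) * 180 / n
(n - 2) = 18
(n - 2) * 180 = 3240
angle = 3240 / 20
angle = 162
162 degrees


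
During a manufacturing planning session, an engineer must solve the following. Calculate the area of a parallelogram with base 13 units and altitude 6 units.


Shape: parallelogram
Base b = 13 units, Height h = 6 units
Formula: A = b * h
A = 13 * 6
A = 78
78 units^2


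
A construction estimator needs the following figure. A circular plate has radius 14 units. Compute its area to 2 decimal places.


Shape: circle
Radius r = 14 units
Formula: A = pi * r^2
r^2 = 14^2 = 196
A = pi * 196
A = 615.75
615.75 units^2


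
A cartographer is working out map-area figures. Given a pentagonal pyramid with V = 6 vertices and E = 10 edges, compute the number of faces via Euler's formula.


Polyhedron: pentagonal pyramid
Euler's formula for convex polyhedra: V - E + F = 2
Given: V = 6 vertices and E = 10 edges
Solve for F:
F = 2 + E - V = 2 + 10 - 6 = 6
6 faces


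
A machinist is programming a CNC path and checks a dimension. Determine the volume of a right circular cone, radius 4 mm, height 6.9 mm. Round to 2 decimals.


Shape: cone
Radius r = 4 mm, Height h = 6.9 mm
Formula: V = (1/3) * pi * r^2 * h
r^2 = 16
pi * r^2 * h = pi * 16 * 6.9 = 110.4 * pi
V = 110.4 * pi / 3
V = 115.61
115.61 mm^3


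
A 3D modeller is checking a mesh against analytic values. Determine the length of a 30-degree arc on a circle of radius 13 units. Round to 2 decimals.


Shape: circular arc
Radius r = 13 units, Angle = 30 degrees
Formula: L = (angle/360) * 2 * pi * r
2 * pi * r = 26 * pi
L = (30/360) * 26 * pi
L = 2.166667 * pi
L = 6.81
6.81 units


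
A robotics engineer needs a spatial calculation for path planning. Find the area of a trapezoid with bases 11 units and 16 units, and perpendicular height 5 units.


Shape: trapezoid
Parallel sides a = 11 units, b = 16 units; Height h = 5 units
Formula: A = (a + b) * h / 2
a + b = 11 + 16 = 27
A = 27 * 5 / 2
A = 135 / 2
A = 67.5
67.5 units^2


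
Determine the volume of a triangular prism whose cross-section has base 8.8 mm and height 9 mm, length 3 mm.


Shape: triangular prism
Triangle base = 8.8 mm, triangle height = 9 mm, prism length L = 3 mm
Formula: V = (1/2 * b * h_tri) * L
Cross-section area = 0.5 * 8.8 * 9 = 39.6
V = 39.6 * 3
V = 118.8
118.8 mm^3


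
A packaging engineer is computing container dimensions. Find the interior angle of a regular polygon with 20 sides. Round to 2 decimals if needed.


Shape: regular icosagon (20 sides)
Formula: interior angle = (n - 2) * 180 / n
(n - 2) = 18
(n - 2) * 180 = 3240
angle = 3240 / 20
angle = 162
162 degrees


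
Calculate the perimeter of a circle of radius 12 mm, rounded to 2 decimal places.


Shape: circle
Radius r = 12 mm
Formula: C = 2 * pi * r
C = 2 * pi * 12
C = 24 * pi
C = 75.4
75.4 mm


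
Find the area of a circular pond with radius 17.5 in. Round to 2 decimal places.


Shape: circle
Radius r = 17.5 in
Formula: A = pi * r^2
r^2 = 17.5^2 = 306.25
A = pi * 306.25
A = 962.11
962.11 in^2


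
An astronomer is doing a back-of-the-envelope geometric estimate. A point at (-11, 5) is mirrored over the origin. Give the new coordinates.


Transformation: reflection
Original point: (-11, 5)
Rule for reflection through the origin: (x, y) -> (-x, -y)
Apply: (-11, 5) -> (11, -5)
(11, -5)


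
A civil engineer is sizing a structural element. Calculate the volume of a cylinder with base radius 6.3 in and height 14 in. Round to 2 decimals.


Shape: cylinder
Radius r = 6.3 in, Height h = 14 in
Formula: V = pi * r^2 * h
r^2 = 39.69
V = pi * 39.69 * 14
V = 555.66 * pi
V = 1745.66
1745.66 in^3


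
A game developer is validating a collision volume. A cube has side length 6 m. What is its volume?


Shape: cube
Side s = 6 m
Formula: V = s^3
V = 6 * 6 * 6
V = 36 * 6
V = 216
216 m^3


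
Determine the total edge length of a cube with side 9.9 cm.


Shape: cube
Side s = 9.9 cm
A cube has 12 edges, all equal.
Formula: total edge length = 12 * s
Total = 12 * 9.9
Total = 118.8
118.8 cm


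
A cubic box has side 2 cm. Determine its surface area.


Shape: cube
Side s = 2 cm
A cube has 6 square faces.
Formula: SA = 6 * s^2
s^2 = 4
SA = 6 * 4
SA = 24
24 cm^2


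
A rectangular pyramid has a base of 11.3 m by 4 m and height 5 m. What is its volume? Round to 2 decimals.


Shape: rectangular pyramid
Base: 11.3 m x 4 m, Height h = 5 m
Formula: V = (1/3) * base_area * h
base_area = 11.3 * 4 = 45.2
base_area * h = 45.2 * 5 = 226
V = 226 / 3
V = 75.33
75.33 m^3


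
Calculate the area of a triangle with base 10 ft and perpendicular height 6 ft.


Shape: triangle
Base b = 10 ft, Height h = 6 ft
Formula: A = (1/2) * b * h
A = 0.5 * 10 * 6
A = 0.5 * 60
A = 30
30 ft^2


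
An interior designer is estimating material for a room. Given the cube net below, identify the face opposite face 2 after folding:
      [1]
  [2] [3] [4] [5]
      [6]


Net: cross layout. Take square 3 as the base (bottom).
Fold the four squares in the horizontal row up around 3: 2 -> left, 4 -> right, 5 wraps to the top.
Fold 1 and 6 up from 3: 1 -> back, 6 -> front.
Opposite pairs are therefore: (1, 6), (2, 4), (3, 5).
Face 2 is opposite face 4.
face 4


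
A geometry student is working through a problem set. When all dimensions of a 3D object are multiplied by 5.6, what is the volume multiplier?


Linear scale factor k = 5.6
Rule: under a linear scaling by k, volumes scale by k^3.
k^3 = 5.6 * 5.6 * 5.6
k^3 = 31.36 * 5.6
k^3 = 175.616
Volume scales by a factor of 175.616.
175.616 (dimensionless)


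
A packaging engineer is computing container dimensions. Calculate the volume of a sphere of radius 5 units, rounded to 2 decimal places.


Shape: sphere
Radius r = 5 units
Formula: V = (4/3) * pi * r^3
r^3 = 125
(4/3) * 125 = 166.666667
V = 166.666667 * pi
V = 523.6
523.6 units^3


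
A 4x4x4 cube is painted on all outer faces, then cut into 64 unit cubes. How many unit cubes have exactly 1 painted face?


Large cube: 4 x 4 x 4, cut into unit cubes.
n = 4, so n - 2 = 2
Cubes with 1 painted face lie in the interior of each face.
A cube has 6 faces; each contributes (n - 2)^2 = 4 such cubes.
Count = 6 * 4 = 24
24 unit cubes


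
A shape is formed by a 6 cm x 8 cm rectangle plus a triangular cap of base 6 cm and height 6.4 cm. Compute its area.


Composite shape: rectangle + triangle
Rectangle area = 6 * 8 = 48
Triangle area = 0.5 * 6 * 6.4 = 19.2
Total = 48 + 19.2
Total = 67.2
67.2 cm^2


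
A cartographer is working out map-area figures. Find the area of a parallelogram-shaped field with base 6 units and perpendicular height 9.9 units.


Shape: parallelogram
Base b = 6 units, Height h = 9.9 units
Formula: A = b * h
A = 6 * 9.9
A = 59.4
59.4 units^2


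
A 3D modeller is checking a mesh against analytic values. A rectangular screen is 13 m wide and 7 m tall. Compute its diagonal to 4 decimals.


Shape: rectangle (diagonal via Pythagoras)
Sides: 13 m and 7 m
Formula: d = sqrt(l^2 + w^2)
l^2 = 169, w^2 = 49
l^2 + w^2 = 218
d = sqrt(218)
d = 14.7648
14.7648 m


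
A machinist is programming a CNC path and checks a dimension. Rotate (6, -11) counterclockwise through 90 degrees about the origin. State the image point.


Transformation: rotation about the origin
Original point: (6, -11)
Rule for 90 deg counterclockwise: (x, y) -> (-y, x)
Apply: (6, -11) -> (11, 6)
(11, 6)


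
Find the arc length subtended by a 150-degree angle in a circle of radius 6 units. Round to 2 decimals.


Shape: circular arc
Radius r = 6 units, Angle = 150 degrees
Formula: L = (angle/360) * 2 * pi * r
2 * pi * r = 12 * pi
L = (150/360) * 12 * pi
L = 5 * pi
L = 15.71
15.71 units


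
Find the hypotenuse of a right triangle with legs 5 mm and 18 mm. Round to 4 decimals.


Shape: right triangle
Legs a = 5 mm, b = 18 mm
Formula: c = sqrt(a^2 + b^2)
a^2 = 25, b^2 = 324
a^2 + b^2 = 349
c = sqrt(349)
c = 18.6815
18.6815 mm


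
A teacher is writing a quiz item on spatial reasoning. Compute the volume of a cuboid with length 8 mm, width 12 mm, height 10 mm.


Shape: rectangular prism
l = 8 mm, w = 12 mm, h = 10 mm
Formula: V = l * w * h
V = 8 * 12 * 10
V = 96 * 10
V = 960
960 mm^3


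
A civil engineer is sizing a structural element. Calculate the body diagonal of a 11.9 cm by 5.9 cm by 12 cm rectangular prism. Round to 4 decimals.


Shape: rectangular box (space diagonal)
l = 11.9 cm, w = 5.9 cm, h = 12 cm
Visualize: the diagonal of the base, then a right triangle with that diagonal and the height.
Formula: d = sqrt(l^2 + w^2 + h^2)
l^2 + w^2 + h^2 = 141.61 + 34.81 + 144 = 320.42
d = sqrt(320.42)
d = 17.9003
17.9003 cm


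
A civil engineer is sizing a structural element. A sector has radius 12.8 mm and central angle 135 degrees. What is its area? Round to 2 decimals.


Shape: circular sector
Radius r = 12.8 mm, Angle = 135 degrees
Formula: A = (angle/360) * pi * r^2
r^2 = 163.84
Fraction of circle = 135/360
A = (135/360) * pi * 163.84
A = 61.44 * pi
A = 193.02
193.02 mm^2


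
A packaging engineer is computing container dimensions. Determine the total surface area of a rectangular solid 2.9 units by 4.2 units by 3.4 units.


Shape: rectangular prism
l = 2.9 units, w = 4.2 units, h = 3.4 units
Formula: SA = 2(lw + lh + wh)
lw = 12.18, lh = 9.86, wh = 14.28
lw + lh + wh = 36.32
SA = 2 * 36.32
SA = 72.64
72.64 units^2


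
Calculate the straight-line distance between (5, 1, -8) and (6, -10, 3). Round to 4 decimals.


3D distance between two points
P1 = (5, 1, -8), P2 = (6, -10, 3)
Formula: d = sqrt((x2-x1)^2 + (y2-y1)^2 + (z2-z1)^2)
dx = 6 - 5 = 1
dy = -10 - 1 = -11
dz = 3 - -8 = 11
dx^2 + dy^2 + dz^2 = 1 + 121 + 121 = 243
d = sqrt(243)
d = 15.5885
15.5885 units


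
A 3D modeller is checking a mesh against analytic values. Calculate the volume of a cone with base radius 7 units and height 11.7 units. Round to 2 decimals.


Shape: cone
Radius r = 7 units, Height h = 11.7 units
Formula: V = (1/3) * pi * r^2 * h
r^2 = 49
pi * r^2 * h = pi * 49 * 11.7 = 573.3 * pi
V = 573.3 * pi / 3
V = 600.36
600.36 units^3


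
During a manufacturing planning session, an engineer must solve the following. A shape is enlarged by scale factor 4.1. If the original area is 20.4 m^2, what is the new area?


Linear scale factor k = 4.1
Original area = 20.4 m^2
Rule: under a linear scaling by k, areas scale by k^2.
k^2 = 4.1^2 = 16.81
New area = 20.4 * 16.81
New area = 342.924
342.924 m^2


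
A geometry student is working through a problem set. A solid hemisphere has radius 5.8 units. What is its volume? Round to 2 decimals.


Shape: hemisphere (half of a sphere)
Radius r = 5.8 units
Formula: V = (1/2) * (4/3) * pi * r^3 = (2/3) * pi * r^3
r^3 = 195.112
(2/3) * 195.112 = 130.074667
V = 130.074667 * pi
V = 408.64
408.64 units^3


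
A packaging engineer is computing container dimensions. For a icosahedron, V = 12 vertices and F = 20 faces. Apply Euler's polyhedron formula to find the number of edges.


Polyhedron: icosahedron
Euler's formula for convex polyhedra: V - E + F = 2
Given: V = 12 vertices and F = 20 faces
Solve for E:
E = V + F - 2 = 12 + 20 - 2 = 30
30 edges


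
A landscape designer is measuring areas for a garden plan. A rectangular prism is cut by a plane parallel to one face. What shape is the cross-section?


Solid: rectangular prism
Cutting plane: parallel to one face
Visualize the intersection of the plane with the solid's surface.
The boundary of the cut region is a rectangle.
rectangle


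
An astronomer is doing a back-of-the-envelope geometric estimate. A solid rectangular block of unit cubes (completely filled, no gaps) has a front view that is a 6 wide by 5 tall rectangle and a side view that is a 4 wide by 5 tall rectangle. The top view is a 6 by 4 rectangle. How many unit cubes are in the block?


Orthographic views of a solid rectangular block:
Front view 6 x 5 -> length = 6, height = 5
Side view 4 x 5 -> width = 4, height = 5 (consistent)
Top view 6 x 4 -> confirms length = 6, width = 4
The block is 6 x 4 x 5.
Total unit cubes = 6 * 4 * 5 = 120
120 unit cubes


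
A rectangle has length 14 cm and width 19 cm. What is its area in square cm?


Shape: rectangle
Length l = 14 cm, Width w = 19 cm
Formula: A = l * w
A = 14 * 19
A = 266
266 cm^2


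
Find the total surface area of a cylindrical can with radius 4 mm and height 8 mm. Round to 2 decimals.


Shape: closed cylinder
Radius r = 4 mm, Height h = 8 mm
Formula: SA = 2*pi*r^2 + 2*pi*r*h = 2*pi*r*(r + h)
r + h = 12
2 * r * (r + h) = 2 * 4 * 12 = 96
SA = 96 * pi
SA = 301.59
301.59 mm^2


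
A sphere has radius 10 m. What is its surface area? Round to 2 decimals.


Shape: sphere
Radius r = 10 m
Formula: SA = 4 * pi * r^2
r^2 = 100
SA = 4 * pi * 100
SA = 400 * pi
SA = 1256.64
1256.64 m^2


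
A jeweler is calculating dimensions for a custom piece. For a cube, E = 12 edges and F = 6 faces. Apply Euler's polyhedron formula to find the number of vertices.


Polyhedron: cube
Euler's formula for convex polyhedra: V - E + F = 2
Given: E = 12 edges and F = 6 faces
Solve for V:
V = 2 + E - F = 2 + 12 - 6 = 8
8 vertices


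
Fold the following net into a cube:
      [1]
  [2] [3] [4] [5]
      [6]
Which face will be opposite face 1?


Net: cross layout. Take square 3 as the base (bottom).
Fold the four squares in the horizontal row up around 3: 2 -> left, 4 -> right, 5 wraps to the top.
Fold 1 and 6 up from 3: 1 -> back, 6 -> front.
Opposite pairs are therefore: (1, 6), (2, 4), (3, 5).
Face 1 is opposite face 6.
face 6


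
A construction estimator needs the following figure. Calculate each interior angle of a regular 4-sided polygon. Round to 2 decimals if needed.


Shape: regular square (4 sides)
Formula: interior angle = (n - 2) * 180 / n
(n - 2) = 2
(n - 2) * 180 = 360
angle = 360 / 4
angle = 90
90 degrees


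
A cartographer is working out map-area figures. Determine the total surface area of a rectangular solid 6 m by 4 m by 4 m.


Shape: rectangular prism
l = 6 m, w = 4 m, h = 4 m
Formula: SA = 2(lw + lh + wh)
lw = 24, lh = 24, wh = 16
lw + lh + wh = 64
SA = 2 * 64
SA = 128
128 m^2


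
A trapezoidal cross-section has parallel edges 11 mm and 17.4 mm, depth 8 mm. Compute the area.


Shape: trapezoid
Parallel sides a = 11 mm, b = 17.4 mm; Height h = 8 mm
Formula: A = (a + b) * h / 2
a + b = 11 + 17.4 = 28.4
A = 28.4 * 8 / 2
A = 227.2 / 2
A = 113.6
113.6 mm^2


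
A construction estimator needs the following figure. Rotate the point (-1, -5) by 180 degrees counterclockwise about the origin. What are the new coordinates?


Transformation: rotation about the origin
Original point: (-1, -5)
Rule for 180 deg: (x, y) -> (-x, -y)
Apply: (-1, -5) -> (1, 5)
(1, 5)


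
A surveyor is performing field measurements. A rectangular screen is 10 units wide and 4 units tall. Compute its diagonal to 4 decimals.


Shape: rectangle (diagonal via Pythagoras)
Sides: 10 units and 4 units
Formula: d = sqrt(l^2 + w^2)
l^2 = 100, w^2 = 16
l^2 + w^2 = 116
d = sqrt(116)
d = 10.7703
10.7703 units


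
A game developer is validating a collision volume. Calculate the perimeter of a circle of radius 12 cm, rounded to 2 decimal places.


Shape: circle
Radius r = 12 cm
Formula: C = 2 * pi * r
C = 2 * pi * 12
C = 24 * pi
C = 75.4
75.4 cm


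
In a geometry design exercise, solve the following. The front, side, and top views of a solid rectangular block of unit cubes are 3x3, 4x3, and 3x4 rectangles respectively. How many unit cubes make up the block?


Orthographic views of a solid rectangular block:
Front view 3 x 3 -> length = 3, height = 3
Side view 4 x 3 -> width = 4, height = 3 (consistent)
Top view 3 x 4 -> confirms length = 3, width = 4
The block is 3 x 4 x 3.
Total unit cubes = 3 * 4 * 3 = 36
36 unit cubes
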